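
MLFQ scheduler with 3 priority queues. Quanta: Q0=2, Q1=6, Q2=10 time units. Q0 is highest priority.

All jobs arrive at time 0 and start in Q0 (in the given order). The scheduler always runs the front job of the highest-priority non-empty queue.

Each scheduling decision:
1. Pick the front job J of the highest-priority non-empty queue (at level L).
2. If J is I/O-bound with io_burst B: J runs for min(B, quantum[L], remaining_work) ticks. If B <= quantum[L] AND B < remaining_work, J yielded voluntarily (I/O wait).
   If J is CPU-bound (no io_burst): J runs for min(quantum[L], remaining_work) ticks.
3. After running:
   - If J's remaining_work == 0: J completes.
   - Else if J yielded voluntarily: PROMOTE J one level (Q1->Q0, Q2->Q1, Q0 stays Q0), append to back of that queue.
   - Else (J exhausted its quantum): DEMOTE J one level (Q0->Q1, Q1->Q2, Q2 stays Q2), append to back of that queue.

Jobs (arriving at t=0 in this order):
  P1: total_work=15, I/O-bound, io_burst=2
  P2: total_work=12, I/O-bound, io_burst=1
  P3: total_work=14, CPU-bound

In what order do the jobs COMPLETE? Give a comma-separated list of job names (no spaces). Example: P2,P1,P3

Answer: P1,P2,P3

Derivation:
t=0-2: P1@Q0 runs 2, rem=13, I/O yield, promote→Q0. Q0=[P2,P3,P1] Q1=[] Q2=[]
t=2-3: P2@Q0 runs 1, rem=11, I/O yield, promote→Q0. Q0=[P3,P1,P2] Q1=[] Q2=[]
t=3-5: P3@Q0 runs 2, rem=12, quantum used, demote→Q1. Q0=[P1,P2] Q1=[P3] Q2=[]
t=5-7: P1@Q0 runs 2, rem=11, I/O yield, promote→Q0. Q0=[P2,P1] Q1=[P3] Q2=[]
t=7-8: P2@Q0 runs 1, rem=10, I/O yield, promote→Q0. Q0=[P1,P2] Q1=[P3] Q2=[]
t=8-10: P1@Q0 runs 2, rem=9, I/O yield, promote→Q0. Q0=[P2,P1] Q1=[P3] Q2=[]
t=10-11: P2@Q0 runs 1, rem=9, I/O yield, promote→Q0. Q0=[P1,P2] Q1=[P3] Q2=[]
t=11-13: P1@Q0 runs 2, rem=7, I/O yield, promote→Q0. Q0=[P2,P1] Q1=[P3] Q2=[]
t=13-14: P2@Q0 runs 1, rem=8, I/O yield, promote→Q0. Q0=[P1,P2] Q1=[P3] Q2=[]
t=14-16: P1@Q0 runs 2, rem=5, I/O yield, promote→Q0. Q0=[P2,P1] Q1=[P3] Q2=[]
t=16-17: P2@Q0 runs 1, rem=7, I/O yield, promote→Q0. Q0=[P1,P2] Q1=[P3] Q2=[]
t=17-19: P1@Q0 runs 2, rem=3, I/O yield, promote→Q0. Q0=[P2,P1] Q1=[P3] Q2=[]
t=19-20: P2@Q0 runs 1, rem=6, I/O yield, promote→Q0. Q0=[P1,P2] Q1=[P3] Q2=[]
t=20-22: P1@Q0 runs 2, rem=1, I/O yield, promote→Q0. Q0=[P2,P1] Q1=[P3] Q2=[]
t=22-23: P2@Q0 runs 1, rem=5, I/O yield, promote→Q0. Q0=[P1,P2] Q1=[P3] Q2=[]
t=23-24: P1@Q0 runs 1, rem=0, completes. Q0=[P2] Q1=[P3] Q2=[]
t=24-25: P2@Q0 runs 1, rem=4, I/O yield, promote→Q0. Q0=[P2] Q1=[P3] Q2=[]
t=25-26: P2@Q0 runs 1, rem=3, I/O yield, promote→Q0. Q0=[P2] Q1=[P3] Q2=[]
t=26-27: P2@Q0 runs 1, rem=2, I/O yield, promote→Q0. Q0=[P2] Q1=[P3] Q2=[]
t=27-28: P2@Q0 runs 1, rem=1, I/O yield, promote→Q0. Q0=[P2] Q1=[P3] Q2=[]
t=28-29: P2@Q0 runs 1, rem=0, completes. Q0=[] Q1=[P3] Q2=[]
t=29-35: P3@Q1 runs 6, rem=6, quantum used, demote→Q2. Q0=[] Q1=[] Q2=[P3]
t=35-41: P3@Q2 runs 6, rem=0, completes. Q0=[] Q1=[] Q2=[]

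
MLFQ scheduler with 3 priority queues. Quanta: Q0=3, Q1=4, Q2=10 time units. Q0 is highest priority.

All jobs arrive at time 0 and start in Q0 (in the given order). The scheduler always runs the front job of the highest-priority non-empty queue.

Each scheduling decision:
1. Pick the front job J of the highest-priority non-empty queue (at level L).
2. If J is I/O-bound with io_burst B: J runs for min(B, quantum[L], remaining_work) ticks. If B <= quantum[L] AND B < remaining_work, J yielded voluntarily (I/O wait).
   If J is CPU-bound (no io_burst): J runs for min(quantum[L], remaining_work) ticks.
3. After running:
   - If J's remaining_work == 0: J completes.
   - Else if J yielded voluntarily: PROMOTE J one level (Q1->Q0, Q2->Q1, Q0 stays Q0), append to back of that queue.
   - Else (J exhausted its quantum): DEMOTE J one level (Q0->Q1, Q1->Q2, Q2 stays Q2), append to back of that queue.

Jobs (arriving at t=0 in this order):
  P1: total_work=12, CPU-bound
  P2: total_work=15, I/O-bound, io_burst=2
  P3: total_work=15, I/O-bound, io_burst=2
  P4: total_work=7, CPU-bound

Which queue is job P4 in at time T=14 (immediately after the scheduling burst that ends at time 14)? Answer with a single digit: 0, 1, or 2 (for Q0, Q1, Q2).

Answer: 1

Derivation:
t=0-3: P1@Q0 runs 3, rem=9, quantum used, demote→Q1. Q0=[P2,P3,P4] Q1=[P1] Q2=[]
t=3-5: P2@Q0 runs 2, rem=13, I/O yield, promote→Q0. Q0=[P3,P4,P2] Q1=[P1] Q2=[]
t=5-7: P3@Q0 runs 2, rem=13, I/O yield, promote→Q0. Q0=[P4,P2,P3] Q1=[P1] Q2=[]
t=7-10: P4@Q0 runs 3, rem=4, quantum used, demote→Q1. Q0=[P2,P3] Q1=[P1,P4] Q2=[]
t=10-12: P2@Q0 runs 2, rem=11, I/O yield, promote→Q0. Q0=[P3,P2] Q1=[P1,P4] Q2=[]
t=12-14: P3@Q0 runs 2, rem=11, I/O yield, promote→Q0. Q0=[P2,P3] Q1=[P1,P4] Q2=[]
t=14-16: P2@Q0 runs 2, rem=9, I/O yield, promote→Q0. Q0=[P3,P2] Q1=[P1,P4] Q2=[]
t=16-18: P3@Q0 runs 2, rem=9, I/O yield, promote→Q0. Q0=[P2,P3] Q1=[P1,P4] Q2=[]
t=18-20: P2@Q0 runs 2, rem=7, I/O yield, promote→Q0. Q0=[P3,P2] Q1=[P1,P4] Q2=[]
t=20-22: P3@Q0 runs 2, rem=7, I/O yield, promote→Q0. Q0=[P2,P3] Q1=[P1,P4] Q2=[]
t=22-24: P2@Q0 runs 2, rem=5, I/O yield, promote→Q0. Q0=[P3,P2] Q1=[P1,P4] Q2=[]
t=24-26: P3@Q0 runs 2, rem=5, I/O yield, promote→Q0. Q0=[P2,P3] Q1=[P1,P4] Q2=[]
t=26-28: P2@Q0 runs 2, rem=3, I/O yield, promote→Q0. Q0=[P3,P2] Q1=[P1,P4] Q2=[]
t=28-30: P3@Q0 runs 2, rem=3, I/O yield, promote→Q0. Q0=[P2,P3] Q1=[P1,P4] Q2=[]
t=30-32: P2@Q0 runs 2, rem=1, I/O yield, promote→Q0. Q0=[P3,P2] Q1=[P1,P4] Q2=[]
t=32-34: P3@Q0 runs 2, rem=1, I/O yield, promote→Q0. Q0=[P2,P3] Q1=[P1,P4] Q2=[]
t=34-35: P2@Q0 runs 1, rem=0, completes. Q0=[P3] Q1=[P1,P4] Q2=[]
t=35-36: P3@Q0 runs 1, rem=0, completes. Q0=[] Q1=[P1,P4] Q2=[]
t=36-40: P1@Q1 runs 4, rem=5, quantum used, demote→Q2. Q0=[] Q1=[P4] Q2=[P1]
t=40-44: P4@Q1 runs 4, rem=0, completes. Q0=[] Q1=[] Q2=[P1]
t=44-49: P1@Q2 runs 5, rem=0, completes. Q0=[] Q1=[] Q2=[]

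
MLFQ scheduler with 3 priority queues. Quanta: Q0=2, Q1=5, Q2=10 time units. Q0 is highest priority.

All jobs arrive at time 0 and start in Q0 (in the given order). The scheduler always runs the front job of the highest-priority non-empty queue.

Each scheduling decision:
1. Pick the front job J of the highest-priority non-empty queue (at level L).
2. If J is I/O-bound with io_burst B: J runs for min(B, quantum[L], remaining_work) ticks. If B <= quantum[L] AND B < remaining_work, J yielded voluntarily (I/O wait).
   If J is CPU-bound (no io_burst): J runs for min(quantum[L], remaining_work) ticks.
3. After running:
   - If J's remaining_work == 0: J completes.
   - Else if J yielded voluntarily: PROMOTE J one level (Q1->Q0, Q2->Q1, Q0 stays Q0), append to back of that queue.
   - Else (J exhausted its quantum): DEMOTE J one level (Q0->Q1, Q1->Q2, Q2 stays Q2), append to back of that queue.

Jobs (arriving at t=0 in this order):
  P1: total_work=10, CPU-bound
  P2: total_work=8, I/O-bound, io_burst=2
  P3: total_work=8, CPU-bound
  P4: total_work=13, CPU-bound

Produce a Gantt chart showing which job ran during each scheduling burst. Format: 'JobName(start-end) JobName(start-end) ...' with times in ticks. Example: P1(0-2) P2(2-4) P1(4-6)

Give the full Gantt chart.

Answer: P1(0-2) P2(2-4) P3(4-6) P4(6-8) P2(8-10) P2(10-12) P2(12-14) P1(14-19) P3(19-24) P4(24-29) P1(29-32) P3(32-33) P4(33-39)

Derivation:
t=0-2: P1@Q0 runs 2, rem=8, quantum used, demote→Q1. Q0=[P2,P3,P4] Q1=[P1] Q2=[]
t=2-4: P2@Q0 runs 2, rem=6, I/O yield, promote→Q0. Q0=[P3,P4,P2] Q1=[P1] Q2=[]
t=4-6: P3@Q0 runs 2, rem=6, quantum used, demote→Q1. Q0=[P4,P2] Q1=[P1,P3] Q2=[]
t=6-8: P4@Q0 runs 2, rem=11, quantum used, demote→Q1. Q0=[P2] Q1=[P1,P3,P4] Q2=[]
t=8-10: P2@Q0 runs 2, rem=4, I/O yield, promote→Q0. Q0=[P2] Q1=[P1,P3,P4] Q2=[]
t=10-12: P2@Q0 runs 2, rem=2, I/O yield, promote→Q0. Q0=[P2] Q1=[P1,P3,P4] Q2=[]
t=12-14: P2@Q0 runs 2, rem=0, completes. Q0=[] Q1=[P1,P3,P4] Q2=[]
t=14-19: P1@Q1 runs 5, rem=3, quantum used, demote→Q2. Q0=[] Q1=[P3,P4] Q2=[P1]
t=19-24: P3@Q1 runs 5, rem=1, quantum used, demote→Q2. Q0=[] Q1=[P4] Q2=[P1,P3]
t=24-29: P4@Q1 runs 5, rem=6, quantum used, demote→Q2. Q0=[] Q1=[] Q2=[P1,P3,P4]
t=29-32: P1@Q2 runs 3, rem=0, completes. Q0=[] Q1=[] Q2=[P3,P4]
t=32-33: P3@Q2 runs 1, rem=0, completes. Q0=[] Q1=[] Q2=[P4]
t=33-39: P4@Q2 runs 6, rem=0, completes. Q0=[] Q1=[] Q2=[]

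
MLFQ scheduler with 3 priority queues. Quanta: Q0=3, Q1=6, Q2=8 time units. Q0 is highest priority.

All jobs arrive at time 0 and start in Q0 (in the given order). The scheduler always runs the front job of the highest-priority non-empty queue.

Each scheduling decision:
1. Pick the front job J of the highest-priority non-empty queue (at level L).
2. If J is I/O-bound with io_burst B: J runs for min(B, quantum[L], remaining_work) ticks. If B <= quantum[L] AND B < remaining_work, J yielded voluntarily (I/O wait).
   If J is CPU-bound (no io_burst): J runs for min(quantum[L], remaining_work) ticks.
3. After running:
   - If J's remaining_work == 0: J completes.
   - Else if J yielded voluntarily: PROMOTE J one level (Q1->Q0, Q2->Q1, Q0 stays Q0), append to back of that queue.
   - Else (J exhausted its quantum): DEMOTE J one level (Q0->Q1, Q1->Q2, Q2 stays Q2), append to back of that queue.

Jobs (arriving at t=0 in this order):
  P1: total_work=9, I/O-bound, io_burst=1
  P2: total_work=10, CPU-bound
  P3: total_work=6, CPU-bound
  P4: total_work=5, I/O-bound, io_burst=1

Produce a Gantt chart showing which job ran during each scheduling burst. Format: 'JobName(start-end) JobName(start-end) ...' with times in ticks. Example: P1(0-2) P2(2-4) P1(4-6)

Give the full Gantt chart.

t=0-1: P1@Q0 runs 1, rem=8, I/O yield, promote→Q0. Q0=[P2,P3,P4,P1] Q1=[] Q2=[]
t=1-4: P2@Q0 runs 3, rem=7, quantum used, demote→Q1. Q0=[P3,P4,P1] Q1=[P2] Q2=[]
t=4-7: P3@Q0 runs 3, rem=3, quantum used, demote→Q1. Q0=[P4,P1] Q1=[P2,P3] Q2=[]
t=7-8: P4@Q0 runs 1, rem=4, I/O yield, promote→Q0. Q0=[P1,P4] Q1=[P2,P3] Q2=[]
t=8-9: P1@Q0 runs 1, rem=7, I/O yield, promote→Q0. Q0=[P4,P1] Q1=[P2,P3] Q2=[]
t=9-10: P4@Q0 runs 1, rem=3, I/O yield, promote→Q0. Q0=[P1,P4] Q1=[P2,P3] Q2=[]
t=10-11: P1@Q0 runs 1, rem=6, I/O yield, promote→Q0. Q0=[P4,P1] Q1=[P2,P3] Q2=[]
t=11-12: P4@Q0 runs 1, rem=2, I/O yield, promote→Q0. Q0=[P1,P4] Q1=[P2,P3] Q2=[]
t=12-13: P1@Q0 runs 1, rem=5, I/O yield, promote→Q0. Q0=[P4,P1] Q1=[P2,P3] Q2=[]
t=13-14: P4@Q0 runs 1, rem=1, I/O yield, promote→Q0. Q0=[P1,P4] Q1=[P2,P3] Q2=[]
t=14-15: P1@Q0 runs 1, rem=4, I/O yield, promote→Q0. Q0=[P4,P1] Q1=[P2,P3] Q2=[]
t=15-16: P4@Q0 runs 1, rem=0, completes. Q0=[P1] Q1=[P2,P3] Q2=[]
t=16-17: P1@Q0 runs 1, rem=3, I/O yield, promote→Q0. Q0=[P1] Q1=[P2,P3] Q2=[]
t=17-18: P1@Q0 runs 1, rem=2, I/O yield, promote→Q0. Q0=[P1] Q1=[P2,P3] Q2=[]
t=18-19: P1@Q0 runs 1, rem=1, I/O yield, promote→Q0. Q0=[P1] Q1=[P2,P3] Q2=[]
t=19-20: P1@Q0 runs 1, rem=0, completes. Q0=[] Q1=[P2,P3] Q2=[]
t=20-26: P2@Q1 runs 6, rem=1, quantum used, demote→Q2. Q0=[] Q1=[P3] Q2=[P2]
t=26-29: P3@Q1 runs 3, rem=0, completes. Q0=[] Q1=[] Q2=[P2]
t=29-30: P2@Q2 runs 1, rem=0, completes. Q0=[] Q1=[] Q2=[]

Answer: P1(0-1) P2(1-4) P3(4-7) P4(7-8) P1(8-9) P4(9-10) P1(10-11) P4(11-12) P1(12-13) P4(13-14) P1(14-15) P4(15-16) P1(16-17) P1(17-18) P1(18-19) P1(19-20) P2(20-26) P3(26-29) P2(29-30)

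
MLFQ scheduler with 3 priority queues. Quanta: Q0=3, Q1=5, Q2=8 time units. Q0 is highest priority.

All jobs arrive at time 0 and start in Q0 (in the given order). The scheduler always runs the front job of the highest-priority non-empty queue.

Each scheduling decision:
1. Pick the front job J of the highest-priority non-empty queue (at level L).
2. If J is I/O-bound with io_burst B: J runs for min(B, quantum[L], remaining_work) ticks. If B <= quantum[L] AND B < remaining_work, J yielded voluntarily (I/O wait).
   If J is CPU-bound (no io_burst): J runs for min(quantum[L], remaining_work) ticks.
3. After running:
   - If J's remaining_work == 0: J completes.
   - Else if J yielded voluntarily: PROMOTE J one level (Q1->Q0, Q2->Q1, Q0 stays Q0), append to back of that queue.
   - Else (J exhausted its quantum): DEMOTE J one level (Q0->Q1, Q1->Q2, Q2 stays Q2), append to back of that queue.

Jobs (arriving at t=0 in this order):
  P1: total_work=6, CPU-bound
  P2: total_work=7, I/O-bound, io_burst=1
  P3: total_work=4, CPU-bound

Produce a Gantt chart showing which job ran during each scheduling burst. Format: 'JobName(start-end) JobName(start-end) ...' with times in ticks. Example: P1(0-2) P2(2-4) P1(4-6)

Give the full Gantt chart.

t=0-3: P1@Q0 runs 3, rem=3, quantum used, demote→Q1. Q0=[P2,P3] Q1=[P1] Q2=[]
t=3-4: P2@Q0 runs 1, rem=6, I/O yield, promote→Q0. Q0=[P3,P2] Q1=[P1] Q2=[]
t=4-7: P3@Q0 runs 3, rem=1, quantum used, demote→Q1. Q0=[P2] Q1=[P1,P3] Q2=[]
t=7-8: P2@Q0 runs 1, rem=5, I/O yield, promote→Q0. Q0=[P2] Q1=[P1,P3] Q2=[]
t=8-9: P2@Q0 runs 1, rem=4, I/O yield, promote→Q0. Q0=[P2] Q1=[P1,P3] Q2=[]
t=9-10: P2@Q0 runs 1, rem=3, I/O yield, promote→Q0. Q0=[P2] Q1=[P1,P3] Q2=[]
t=10-11: P2@Q0 runs 1, rem=2, I/O yield, promote→Q0. Q0=[P2] Q1=[P1,P3] Q2=[]
t=11-12: P2@Q0 runs 1, rem=1, I/O yield, promote→Q0. Q0=[P2] Q1=[P1,P3] Q2=[]
t=12-13: P2@Q0 runs 1, rem=0, completes. Q0=[] Q1=[P1,P3] Q2=[]
t=13-16: P1@Q1 runs 3, rem=0, completes. Q0=[] Q1=[P3] Q2=[]
t=16-17: P3@Q1 runs 1, rem=0, completes. Q0=[] Q1=[] Q2=[]

Answer: P1(0-3) P2(3-4) P3(4-7) P2(7-8) P2(8-9) P2(9-10) P2(10-11) P2(11-12) P2(12-13) P1(13-16) P3(16-17)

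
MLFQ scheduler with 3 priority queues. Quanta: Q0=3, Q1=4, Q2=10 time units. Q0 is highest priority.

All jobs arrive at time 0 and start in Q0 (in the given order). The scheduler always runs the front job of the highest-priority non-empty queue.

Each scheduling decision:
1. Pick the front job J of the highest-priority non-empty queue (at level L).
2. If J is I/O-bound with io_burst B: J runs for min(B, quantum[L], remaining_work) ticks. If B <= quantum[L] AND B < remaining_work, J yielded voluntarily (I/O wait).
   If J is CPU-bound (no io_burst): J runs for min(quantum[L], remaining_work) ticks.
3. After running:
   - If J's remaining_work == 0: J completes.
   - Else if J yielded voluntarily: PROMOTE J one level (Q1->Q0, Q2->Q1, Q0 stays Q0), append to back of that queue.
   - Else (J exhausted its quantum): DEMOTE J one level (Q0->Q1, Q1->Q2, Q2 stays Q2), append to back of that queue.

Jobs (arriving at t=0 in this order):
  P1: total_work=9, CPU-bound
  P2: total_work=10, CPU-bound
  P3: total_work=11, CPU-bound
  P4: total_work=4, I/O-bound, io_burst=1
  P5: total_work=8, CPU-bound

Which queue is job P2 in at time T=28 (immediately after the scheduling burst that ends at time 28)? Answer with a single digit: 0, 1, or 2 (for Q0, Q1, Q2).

Answer: 2

Derivation:
t=0-3: P1@Q0 runs 3, rem=6, quantum used, demote→Q1. Q0=[P2,P3,P4,P5] Q1=[P1] Q2=[]
t=3-6: P2@Q0 runs 3, rem=7, quantum used, demote→Q1. Q0=[P3,P4,P5] Q1=[P1,P2] Q2=[]
t=6-9: P3@Q0 runs 3, rem=8, quantum used, demote→Q1. Q0=[P4,P5] Q1=[P1,P2,P3] Q2=[]
t=9-10: P4@Q0 runs 1, rem=3, I/O yield, promote→Q0. Q0=[P5,P4] Q1=[P1,P2,P3] Q2=[]
t=10-13: P5@Q0 runs 3, rem=5, quantum used, demote→Q1. Q0=[P4] Q1=[P1,P2,P3,P5] Q2=[]
t=13-14: P4@Q0 runs 1, rem=2, I/O yield, promote→Q0. Q0=[P4] Q1=[P1,P2,P3,P5] Q2=[]
t=14-15: P4@Q0 runs 1, rem=1, I/O yield, promote→Q0. Q0=[P4] Q1=[P1,P2,P3,P5] Q2=[]
t=15-16: P4@Q0 runs 1, rem=0, completes. Q0=[] Q1=[P1,P2,P3,P5] Q2=[]
t=16-20: P1@Q1 runs 4, rem=2, quantum used, demote→Q2. Q0=[] Q1=[P2,P3,P5] Q2=[P1]
t=20-24: P2@Q1 runs 4, rem=3, quantum used, demote→Q2. Q0=[] Q1=[P3,P5] Q2=[P1,P2]
t=24-28: P3@Q1 runs 4, rem=4, quantum used, demote→Q2. Q0=[] Q1=[P5] Q2=[P1,P2,P3]
t=28-32: P5@Q1 runs 4, rem=1, quantum used, demote→Q2. Q0=[] Q1=[] Q2=[P1,P2,P3,P5]
t=32-34: P1@Q2 runs 2, rem=0, completes. Q0=[] Q1=[] Q2=[P2,P3,P5]
t=34-37: P2@Q2 runs 3, rem=0, completes. Q0=[] Q1=[] Q2=[P3,P5]
t=37-41: P3@Q2 runs 4, rem=0, completes. Q0=[] Q1=[] Q2=[P5]
t=41-42: P5@Q2 runs 1, rem=0, completes. Q0=[] Q1=[] Q2=[]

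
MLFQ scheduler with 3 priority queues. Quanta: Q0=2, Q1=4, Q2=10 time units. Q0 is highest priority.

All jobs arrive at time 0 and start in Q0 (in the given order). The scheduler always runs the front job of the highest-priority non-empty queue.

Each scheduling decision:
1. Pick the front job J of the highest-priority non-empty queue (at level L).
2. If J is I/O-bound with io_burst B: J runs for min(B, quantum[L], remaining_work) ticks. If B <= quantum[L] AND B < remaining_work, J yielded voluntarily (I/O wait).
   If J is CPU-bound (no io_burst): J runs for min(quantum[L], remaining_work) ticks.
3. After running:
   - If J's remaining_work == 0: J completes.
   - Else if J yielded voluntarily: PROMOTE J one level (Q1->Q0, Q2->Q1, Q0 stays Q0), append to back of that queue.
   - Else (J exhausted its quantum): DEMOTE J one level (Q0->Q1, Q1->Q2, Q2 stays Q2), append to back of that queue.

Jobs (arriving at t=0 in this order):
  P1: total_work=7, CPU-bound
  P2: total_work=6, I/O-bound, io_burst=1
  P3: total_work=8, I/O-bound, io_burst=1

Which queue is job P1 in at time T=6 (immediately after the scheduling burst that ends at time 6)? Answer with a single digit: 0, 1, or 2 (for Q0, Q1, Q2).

t=0-2: P1@Q0 runs 2, rem=5, quantum used, demote→Q1. Q0=[P2,P3] Q1=[P1] Q2=[]
t=2-3: P2@Q0 runs 1, rem=5, I/O yield, promote→Q0. Q0=[P3,P2] Q1=[P1] Q2=[]
t=3-4: P3@Q0 runs 1, rem=7, I/O yield, promote→Q0. Q0=[P2,P3] Q1=[P1] Q2=[]
t=4-5: P2@Q0 runs 1, rem=4, I/O yield, promote→Q0. Q0=[P3,P2] Q1=[P1] Q2=[]
t=5-6: P3@Q0 runs 1, rem=6, I/O yield, promote→Q0. Q0=[P2,P3] Q1=[P1] Q2=[]
t=6-7: P2@Q0 runs 1, rem=3, I/O yield, promote→Q0. Q0=[P3,P2] Q1=[P1] Q2=[]
t=7-8: P3@Q0 runs 1, rem=5, I/O yield, promote→Q0. Q0=[P2,P3] Q1=[P1] Q2=[]
t=8-9: P2@Q0 runs 1, rem=2, I/O yield, promote→Q0. Q0=[P3,P2] Q1=[P1] Q2=[]
t=9-10: P3@Q0 runs 1, rem=4, I/O yield, promote→Q0. Q0=[P2,P3] Q1=[P1] Q2=[]
t=10-11: P2@Q0 runs 1, rem=1, I/O yield, promote→Q0. Q0=[P3,P2] Q1=[P1] Q2=[]
t=11-12: P3@Q0 runs 1, rem=3, I/O yield, promote→Q0. Q0=[P2,P3] Q1=[P1] Q2=[]
t=12-13: P2@Q0 runs 1, rem=0, completes. Q0=[P3] Q1=[P1] Q2=[]
t=13-14: P3@Q0 runs 1, rem=2, I/O yield, promote→Q0. Q0=[P3] Q1=[P1] Q2=[]
t=14-15: P3@Q0 runs 1, rem=1, I/O yield, promote→Q0. Q0=[P3] Q1=[P1] Q2=[]
t=15-16: P3@Q0 runs 1, rem=0, completes. Q0=[] Q1=[P1] Q2=[]
t=16-20: P1@Q1 runs 4, rem=1, quantum used, demote→Q2. Q0=[] Q1=[] Q2=[P1]
t=20-21: P1@Q2 runs 1, rem=0, completes. Q0=[] Q1=[] Q2=[]

Answer: 1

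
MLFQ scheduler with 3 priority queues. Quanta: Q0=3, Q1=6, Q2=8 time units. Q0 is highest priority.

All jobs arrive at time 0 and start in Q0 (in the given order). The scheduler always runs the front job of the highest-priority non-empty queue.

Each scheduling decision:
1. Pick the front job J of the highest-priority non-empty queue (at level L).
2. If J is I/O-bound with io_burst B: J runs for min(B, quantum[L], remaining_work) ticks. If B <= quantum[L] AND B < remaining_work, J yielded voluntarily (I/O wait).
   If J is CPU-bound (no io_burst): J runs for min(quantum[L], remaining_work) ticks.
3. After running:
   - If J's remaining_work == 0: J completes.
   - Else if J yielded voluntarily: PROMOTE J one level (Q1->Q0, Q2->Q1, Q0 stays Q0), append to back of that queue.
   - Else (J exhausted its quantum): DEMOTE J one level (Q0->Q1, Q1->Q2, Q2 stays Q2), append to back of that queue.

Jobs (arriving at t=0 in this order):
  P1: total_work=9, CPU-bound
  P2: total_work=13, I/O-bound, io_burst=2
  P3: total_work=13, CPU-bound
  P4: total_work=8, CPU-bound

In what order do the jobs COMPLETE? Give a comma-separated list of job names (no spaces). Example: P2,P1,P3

Answer: P2,P1,P4,P3

Derivation:
t=0-3: P1@Q0 runs 3, rem=6, quantum used, demote→Q1. Q0=[P2,P3,P4] Q1=[P1] Q2=[]
t=3-5: P2@Q0 runs 2, rem=11, I/O yield, promote→Q0. Q0=[P3,P4,P2] Q1=[P1] Q2=[]
t=5-8: P3@Q0 runs 3, rem=10, quantum used, demote→Q1. Q0=[P4,P2] Q1=[P1,P3] Q2=[]
t=8-11: P4@Q0 runs 3, rem=5, quantum used, demote→Q1. Q0=[P2] Q1=[P1,P3,P4] Q2=[]
t=11-13: P2@Q0 runs 2, rem=9, I/O yield, promote→Q0. Q0=[P2] Q1=[P1,P3,P4] Q2=[]
t=13-15: P2@Q0 runs 2, rem=7, I/O yield, promote→Q0. Q0=[P2] Q1=[P1,P3,P4] Q2=[]
t=15-17: P2@Q0 runs 2, rem=5, I/O yield, promote→Q0. Q0=[P2] Q1=[P1,P3,P4] Q2=[]
t=17-19: P2@Q0 runs 2, rem=3, I/O yield, promote→Q0. Q0=[P2] Q1=[P1,P3,P4] Q2=[]
t=19-21: P2@Q0 runs 2, rem=1, I/O yield, promote→Q0. Q0=[P2] Q1=[P1,P3,P4] Q2=[]
t=21-22: P2@Q0 runs 1, rem=0, completes. Q0=[] Q1=[P1,P3,P4] Q2=[]
t=22-28: P1@Q1 runs 6, rem=0, completes. Q0=[] Q1=[P3,P4] Q2=[]
t=28-34: P3@Q1 runs 6, rem=4, quantum used, demote→Q2. Q0=[] Q1=[P4] Q2=[P3]
t=34-39: P4@Q1 runs 5, rem=0, completes. Q0=[] Q1=[] Q2=[P3]
t=39-43: P3@Q2 runs 4, rem=0, completes. Q0=[] Q1=[] Q2=[]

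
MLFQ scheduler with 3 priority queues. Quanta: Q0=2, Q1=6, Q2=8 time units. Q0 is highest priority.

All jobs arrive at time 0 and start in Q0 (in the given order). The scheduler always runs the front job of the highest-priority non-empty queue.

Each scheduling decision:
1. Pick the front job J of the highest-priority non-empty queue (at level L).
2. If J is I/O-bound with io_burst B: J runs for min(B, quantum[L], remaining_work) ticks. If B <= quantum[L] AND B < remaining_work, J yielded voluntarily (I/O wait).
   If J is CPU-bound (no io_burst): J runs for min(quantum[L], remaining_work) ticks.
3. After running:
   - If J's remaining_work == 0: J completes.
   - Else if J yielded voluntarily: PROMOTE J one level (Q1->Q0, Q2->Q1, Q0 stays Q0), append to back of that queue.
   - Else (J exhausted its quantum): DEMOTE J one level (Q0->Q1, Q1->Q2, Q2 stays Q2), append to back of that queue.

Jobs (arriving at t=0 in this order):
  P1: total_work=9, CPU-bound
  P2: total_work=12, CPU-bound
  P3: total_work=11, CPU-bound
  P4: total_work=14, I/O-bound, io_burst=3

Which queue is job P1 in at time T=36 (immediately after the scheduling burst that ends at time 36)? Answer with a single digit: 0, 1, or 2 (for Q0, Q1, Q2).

Answer: 2

Derivation:
t=0-2: P1@Q0 runs 2, rem=7, quantum used, demote→Q1. Q0=[P2,P3,P4] Q1=[P1] Q2=[]
t=2-4: P2@Q0 runs 2, rem=10, quantum used, demote→Q1. Q0=[P3,P4] Q1=[P1,P2] Q2=[]
t=4-6: P3@Q0 runs 2, rem=9, quantum used, demote→Q1. Q0=[P4] Q1=[P1,P2,P3] Q2=[]
t=6-8: P4@Q0 runs 2, rem=12, quantum used, demote→Q1. Q0=[] Q1=[P1,P2,P3,P4] Q2=[]
t=8-14: P1@Q1 runs 6, rem=1, quantum used, demote→Q2. Q0=[] Q1=[P2,P3,P4] Q2=[P1]
t=14-20: P2@Q1 runs 6, rem=4, quantum used, demote→Q2. Q0=[] Q1=[P3,P4] Q2=[P1,P2]
t=20-26: P3@Q1 runs 6, rem=3, quantum used, demote→Q2. Q0=[] Q1=[P4] Q2=[P1,P2,P3]
t=26-29: P4@Q1 runs 3, rem=9, I/O yield, promote→Q0. Q0=[P4] Q1=[] Q2=[P1,P2,P3]
t=29-31: P4@Q0 runs 2, rem=7, quantum used, demote→Q1. Q0=[] Q1=[P4] Q2=[P1,P2,P3]
t=31-34: P4@Q1 runs 3, rem=4, I/O yield, promote→Q0. Q0=[P4] Q1=[] Q2=[P1,P2,P3]
t=34-36: P4@Q0 runs 2, rem=2, quantum used, demote→Q1. Q0=[] Q1=[P4] Q2=[P1,P2,P3]
t=36-38: P4@Q1 runs 2, rem=0, completes. Q0=[] Q1=[] Q2=[P1,P2,P3]
t=38-39: P1@Q2 runs 1, rem=0, completes. Q0=[] Q1=[] Q2=[P2,P3]
t=39-43: P2@Q2 runs 4, rem=0, completes. Q0=[] Q1=[] Q2=[P3]
t=43-46: P3@Q2 runs 3, rem=0, completes. Q0=[] Q1=[] Q2=[]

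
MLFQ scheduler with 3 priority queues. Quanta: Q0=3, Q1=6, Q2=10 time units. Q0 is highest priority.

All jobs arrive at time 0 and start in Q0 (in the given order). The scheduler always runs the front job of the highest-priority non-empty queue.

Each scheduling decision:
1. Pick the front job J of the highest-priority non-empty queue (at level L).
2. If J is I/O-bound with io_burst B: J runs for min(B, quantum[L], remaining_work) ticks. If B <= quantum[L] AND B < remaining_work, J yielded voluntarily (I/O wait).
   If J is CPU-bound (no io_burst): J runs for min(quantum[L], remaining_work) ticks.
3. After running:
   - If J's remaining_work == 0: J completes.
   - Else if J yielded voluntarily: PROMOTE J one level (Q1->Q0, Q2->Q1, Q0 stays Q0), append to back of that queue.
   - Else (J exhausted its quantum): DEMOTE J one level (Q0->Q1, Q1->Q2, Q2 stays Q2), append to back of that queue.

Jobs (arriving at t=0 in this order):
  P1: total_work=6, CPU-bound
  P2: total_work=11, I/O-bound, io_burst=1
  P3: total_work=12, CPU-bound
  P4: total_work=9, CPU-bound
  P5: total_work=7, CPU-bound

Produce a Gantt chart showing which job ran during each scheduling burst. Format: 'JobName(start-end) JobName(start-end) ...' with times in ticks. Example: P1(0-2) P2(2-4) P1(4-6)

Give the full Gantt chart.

t=0-3: P1@Q0 runs 3, rem=3, quantum used, demote→Q1. Q0=[P2,P3,P4,P5] Q1=[P1] Q2=[]
t=3-4: P2@Q0 runs 1, rem=10, I/O yield, promote→Q0. Q0=[P3,P4,P5,P2] Q1=[P1] Q2=[]
t=4-7: P3@Q0 runs 3, rem=9, quantum used, demote→Q1. Q0=[P4,P5,P2] Q1=[P1,P3] Q2=[]
t=7-10: P4@Q0 runs 3, rem=6, quantum used, demote→Q1. Q0=[P5,P2] Q1=[P1,P3,P4] Q2=[]
t=10-13: P5@Q0 runs 3, rem=4, quantum used, demote→Q1. Q0=[P2] Q1=[P1,P3,P4,P5] Q2=[]
t=13-14: P2@Q0 runs 1, rem=9, I/O yield, promote→Q0. Q0=[P2] Q1=[P1,P3,P4,P5] Q2=[]
t=14-15: P2@Q0 runs 1, rem=8, I/O yield, promote→Q0. Q0=[P2] Q1=[P1,P3,P4,P5] Q2=[]
t=15-16: P2@Q0 runs 1, rem=7, I/O yield, promote→Q0. Q0=[P2] Q1=[P1,P3,P4,P5] Q2=[]
t=16-17: P2@Q0 runs 1, rem=6, I/O yield, promote→Q0. Q0=[P2] Q1=[P1,P3,P4,P5] Q2=[]
t=17-18: P2@Q0 runs 1, rem=5, I/O yield, promote→Q0. Q0=[P2] Q1=[P1,P3,P4,P5] Q2=[]
t=18-19: P2@Q0 runs 1, rem=4, I/O yield, promote→Q0. Q0=[P2] Q1=[P1,P3,P4,P5] Q2=[]
t=19-20: P2@Q0 runs 1, rem=3, I/O yield, promote→Q0. Q0=[P2] Q1=[P1,P3,P4,P5] Q2=[]
t=20-21: P2@Q0 runs 1, rem=2, I/O yield, promote→Q0. Q0=[P2] Q1=[P1,P3,P4,P5] Q2=[]
t=21-22: P2@Q0 runs 1, rem=1, I/O yield, promote→Q0. Q0=[P2] Q1=[P1,P3,P4,P5] Q2=[]
t=22-23: P2@Q0 runs 1, rem=0, completes. Q0=[] Q1=[P1,P3,P4,P5] Q2=[]
t=23-26: P1@Q1 runs 3, rem=0, completes. Q0=[] Q1=[P3,P4,P5] Q2=[]
t=26-32: P3@Q1 runs 6, rem=3, quantum used, demote→Q2. Q0=[] Q1=[P4,P5] Q2=[P3]
t=32-38: P4@Q1 runs 6, rem=0, completes. Q0=[] Q1=[P5] Q2=[P3]
t=38-42: P5@Q1 runs 4, rem=0, completes. Q0=[] Q1=[] Q2=[P3]
t=42-45: P3@Q2 runs 3, rem=0, completes. Q0=[] Q1=[] Q2=[]

Answer: P1(0-3) P2(3-4) P3(4-7) P4(7-10) P5(10-13) P2(13-14) P2(14-15) P2(15-16) P2(16-17) P2(17-18) P2(18-19) P2(19-20) P2(20-21) P2(21-22) P2(22-23) P1(23-26) P3(26-32) P4(32-38) P5(38-42) P3(42-45)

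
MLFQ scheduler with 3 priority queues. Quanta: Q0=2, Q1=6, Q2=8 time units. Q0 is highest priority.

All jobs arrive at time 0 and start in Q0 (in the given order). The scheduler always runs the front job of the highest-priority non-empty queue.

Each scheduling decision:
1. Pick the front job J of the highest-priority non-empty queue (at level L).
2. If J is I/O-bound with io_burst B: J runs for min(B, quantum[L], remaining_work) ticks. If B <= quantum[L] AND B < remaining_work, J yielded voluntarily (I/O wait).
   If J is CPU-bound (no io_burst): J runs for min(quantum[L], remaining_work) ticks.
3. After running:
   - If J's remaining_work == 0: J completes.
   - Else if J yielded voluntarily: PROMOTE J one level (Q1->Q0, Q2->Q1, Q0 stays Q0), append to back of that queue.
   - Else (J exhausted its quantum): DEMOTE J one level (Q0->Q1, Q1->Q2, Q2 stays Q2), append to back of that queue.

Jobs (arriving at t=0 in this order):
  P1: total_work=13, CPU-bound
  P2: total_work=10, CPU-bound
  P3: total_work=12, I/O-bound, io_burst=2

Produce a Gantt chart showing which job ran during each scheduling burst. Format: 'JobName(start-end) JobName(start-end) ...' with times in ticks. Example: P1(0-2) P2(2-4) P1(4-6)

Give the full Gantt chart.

t=0-2: P1@Q0 runs 2, rem=11, quantum used, demote→Q1. Q0=[P2,P3] Q1=[P1] Q2=[]
t=2-4: P2@Q0 runs 2, rem=8, quantum used, demote→Q1. Q0=[P3] Q1=[P1,P2] Q2=[]
t=4-6: P3@Q0 runs 2, rem=10, I/O yield, promote→Q0. Q0=[P3] Q1=[P1,P2] Q2=[]
t=6-8: P3@Q0 runs 2, rem=8, I/O yield, promote→Q0. Q0=[P3] Q1=[P1,P2] Q2=[]
t=8-10: P3@Q0 runs 2, rem=6, I/O yield, promote→Q0. Q0=[P3] Q1=[P1,P2] Q2=[]
t=10-12: P3@Q0 runs 2, rem=4, I/O yield, promote→Q0. Q0=[P3] Q1=[P1,P2] Q2=[]
t=12-14: P3@Q0 runs 2, rem=2, I/O yield, promote→Q0. Q0=[P3] Q1=[P1,P2] Q2=[]
t=14-16: P3@Q0 runs 2, rem=0, completes. Q0=[] Q1=[P1,P2] Q2=[]
t=16-22: P1@Q1 runs 6, rem=5, quantum used, demote→Q2. Q0=[] Q1=[P2] Q2=[P1]
t=22-28: P2@Q1 runs 6, rem=2, quantum used, demote→Q2. Q0=[] Q1=[] Q2=[P1,P2]
t=28-33: P1@Q2 runs 5, rem=0, completes. Q0=[] Q1=[] Q2=[P2]
t=33-35: P2@Q2 runs 2, rem=0, completes. Q0=[] Q1=[] Q2=[]

Answer: P1(0-2) P2(2-4) P3(4-6) P3(6-8) P3(8-10) P3(10-12) P3(12-14) P3(14-16) P1(16-22) P2(22-28) P1(28-33) P2(33-35)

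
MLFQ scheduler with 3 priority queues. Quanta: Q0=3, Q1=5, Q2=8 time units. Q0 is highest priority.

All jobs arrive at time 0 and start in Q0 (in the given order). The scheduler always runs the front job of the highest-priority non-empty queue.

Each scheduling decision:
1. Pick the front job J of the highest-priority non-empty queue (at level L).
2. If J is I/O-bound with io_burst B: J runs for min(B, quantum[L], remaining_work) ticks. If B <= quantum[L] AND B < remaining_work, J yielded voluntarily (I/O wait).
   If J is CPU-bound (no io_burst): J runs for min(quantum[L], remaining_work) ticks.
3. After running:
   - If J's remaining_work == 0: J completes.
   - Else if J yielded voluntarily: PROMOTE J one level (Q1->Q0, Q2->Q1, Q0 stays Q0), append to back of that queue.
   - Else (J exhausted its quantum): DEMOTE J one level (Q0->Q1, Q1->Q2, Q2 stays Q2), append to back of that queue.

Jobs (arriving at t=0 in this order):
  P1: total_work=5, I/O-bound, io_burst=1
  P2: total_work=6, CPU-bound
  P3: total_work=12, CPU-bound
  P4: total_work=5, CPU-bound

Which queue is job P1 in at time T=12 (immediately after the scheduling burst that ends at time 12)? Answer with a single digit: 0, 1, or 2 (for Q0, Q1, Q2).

t=0-1: P1@Q0 runs 1, rem=4, I/O yield, promote→Q0. Q0=[P2,P3,P4,P1] Q1=[] Q2=[]
t=1-4: P2@Q0 runs 3, rem=3, quantum used, demote→Q1. Q0=[P3,P4,P1] Q1=[P2] Q2=[]
t=4-7: P3@Q0 runs 3, rem=9, quantum used, demote→Q1. Q0=[P4,P1] Q1=[P2,P3] Q2=[]
t=7-10: P4@Q0 runs 3, rem=2, quantum used, demote→Q1. Q0=[P1] Q1=[P2,P3,P4] Q2=[]
t=10-11: P1@Q0 runs 1, rem=3, I/O yield, promote→Q0. Q0=[P1] Q1=[P2,P3,P4] Q2=[]
t=11-12: P1@Q0 runs 1, rem=2, I/O yield, promote→Q0. Q0=[P1] Q1=[P2,P3,P4] Q2=[]
t=12-13: P1@Q0 runs 1, rem=1, I/O yield, promote→Q0. Q0=[P1] Q1=[P2,P3,P4] Q2=[]
t=13-14: P1@Q0 runs 1, rem=0, completes. Q0=[] Q1=[P2,P3,P4] Q2=[]
t=14-17: P2@Q1 runs 3, rem=0, completes. Q0=[] Q1=[P3,P4] Q2=[]
t=17-22: P3@Q1 runs 5, rem=4, quantum used, demote→Q2. Q0=[] Q1=[P4] Q2=[P3]
t=22-24: P4@Q1 runs 2, rem=0, completes. Q0=[] Q1=[] Q2=[P3]
t=24-28: P3@Q2 runs 4, rem=0, completes. Q0=[] Q1=[] Q2=[]

Answer: 0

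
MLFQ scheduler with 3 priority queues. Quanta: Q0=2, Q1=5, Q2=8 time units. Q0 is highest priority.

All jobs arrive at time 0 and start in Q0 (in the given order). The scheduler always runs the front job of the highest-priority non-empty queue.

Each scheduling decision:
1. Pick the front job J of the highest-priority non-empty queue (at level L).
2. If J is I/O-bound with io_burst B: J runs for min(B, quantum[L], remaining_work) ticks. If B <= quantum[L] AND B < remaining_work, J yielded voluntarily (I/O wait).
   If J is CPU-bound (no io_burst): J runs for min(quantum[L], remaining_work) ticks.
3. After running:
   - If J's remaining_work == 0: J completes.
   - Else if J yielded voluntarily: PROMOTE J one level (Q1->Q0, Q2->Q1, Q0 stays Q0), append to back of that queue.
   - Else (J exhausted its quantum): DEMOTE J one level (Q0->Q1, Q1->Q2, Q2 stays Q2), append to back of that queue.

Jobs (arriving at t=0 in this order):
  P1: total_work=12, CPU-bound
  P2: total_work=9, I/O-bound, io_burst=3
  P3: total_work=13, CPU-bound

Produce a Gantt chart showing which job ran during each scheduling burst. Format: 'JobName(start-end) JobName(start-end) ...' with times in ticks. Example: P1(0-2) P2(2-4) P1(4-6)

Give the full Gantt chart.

t=0-2: P1@Q0 runs 2, rem=10, quantum used, demote→Q1. Q0=[P2,P3] Q1=[P1] Q2=[]
t=2-4: P2@Q0 runs 2, rem=7, quantum used, demote→Q1. Q0=[P3] Q1=[P1,P2] Q2=[]
t=4-6: P3@Q0 runs 2, rem=11, quantum used, demote→Q1. Q0=[] Q1=[P1,P2,P3] Q2=[]
t=6-11: P1@Q1 runs 5, rem=5, quantum used, demote→Q2. Q0=[] Q1=[P2,P3] Q2=[P1]
t=11-14: P2@Q1 runs 3, rem=4, I/O yield, promote→Q0. Q0=[P2] Q1=[P3] Q2=[P1]
t=14-16: P2@Q0 runs 2, rem=2, quantum used, demote→Q1. Q0=[] Q1=[P3,P2] Q2=[P1]
t=16-21: P3@Q1 runs 5, rem=6, quantum used, demote→Q2. Q0=[] Q1=[P2] Q2=[P1,P3]
t=21-23: P2@Q1 runs 2, rem=0, completes. Q0=[] Q1=[] Q2=[P1,P3]
t=23-28: P1@Q2 runs 5, rem=0, completes. Q0=[] Q1=[] Q2=[P3]
t=28-34: P3@Q2 runs 6, rem=0, completes. Q0=[] Q1=[] Q2=[]

Answer: P1(0-2) P2(2-4) P3(4-6) P1(6-11) P2(11-14) P2(14-16) P3(16-21) P2(21-23) P1(23-28) P3(28-34)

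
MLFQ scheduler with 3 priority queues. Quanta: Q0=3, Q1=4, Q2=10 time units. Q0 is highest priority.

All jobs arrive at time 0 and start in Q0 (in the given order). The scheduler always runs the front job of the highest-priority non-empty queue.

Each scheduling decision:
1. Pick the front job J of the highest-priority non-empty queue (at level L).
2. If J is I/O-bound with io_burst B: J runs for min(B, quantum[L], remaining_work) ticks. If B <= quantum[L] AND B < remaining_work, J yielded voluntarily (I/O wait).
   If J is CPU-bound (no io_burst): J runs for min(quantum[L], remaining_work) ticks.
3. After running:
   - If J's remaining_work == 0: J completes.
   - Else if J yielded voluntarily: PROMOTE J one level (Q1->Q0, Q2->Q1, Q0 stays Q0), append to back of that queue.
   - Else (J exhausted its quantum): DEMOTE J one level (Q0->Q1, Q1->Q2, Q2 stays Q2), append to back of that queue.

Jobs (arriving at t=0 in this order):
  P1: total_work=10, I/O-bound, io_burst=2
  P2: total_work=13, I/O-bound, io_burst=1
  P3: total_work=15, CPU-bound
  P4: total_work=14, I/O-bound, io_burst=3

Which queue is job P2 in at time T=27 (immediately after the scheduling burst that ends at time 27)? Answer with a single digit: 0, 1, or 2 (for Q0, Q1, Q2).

Answer: 0

Derivation:
t=0-2: P1@Q0 runs 2, rem=8, I/O yield, promote→Q0. Q0=[P2,P3,P4,P1] Q1=[] Q2=[]
t=2-3: P2@Q0 runs 1, rem=12, I/O yield, promote→Q0. Q0=[P3,P4,P1,P2] Q1=[] Q2=[]
t=3-6: P3@Q0 runs 3, rem=12, quantum used, demote→Q1. Q0=[P4,P1,P2] Q1=[P3] Q2=[]
t=6-9: P4@Q0 runs 3, rem=11, I/O yield, promote→Q0. Q0=[P1,P2,P4] Q1=[P3] Q2=[]
t=9-11: P1@Q0 runs 2, rem=6, I/O yield, promote→Q0. Q0=[P2,P4,P1] Q1=[P3] Q2=[]
t=11-12: P2@Q0 runs 1, rem=11, I/O yield, promote→Q0. Q0=[P4,P1,P2] Q1=[P3] Q2=[]
t=12-15: P4@Q0 runs 3, rem=8, I/O yield, promote→Q0. Q0=[P1,P2,P4] Q1=[P3] Q2=[]
t=15-17: P1@Q0 runs 2, rem=4, I/O yield, promote→Q0. Q0=[P2,P4,P1] Q1=[P3] Q2=[]
t=17-18: P2@Q0 runs 1, rem=10, I/O yield, promote→Q0. Q0=[P4,P1,P2] Q1=[P3] Q2=[]
t=18-21: P4@Q0 runs 3, rem=5, I/O yield, promote→Q0. Q0=[P1,P2,P4] Q1=[P3] Q2=[]
t=21-23: P1@Q0 runs 2, rem=2, I/O yield, promote→Q0. Q0=[P2,P4,P1] Q1=[P3] Q2=[]
t=23-24: P2@Q0 runs 1, rem=9, I/O yield, promote→Q0. Q0=[P4,P1,P2] Q1=[P3] Q2=[]
t=24-27: P4@Q0 runs 3, rem=2, I/O yield, promote→Q0. Q0=[P1,P2,P4] Q1=[P3] Q2=[]
t=27-29: P1@Q0 runs 2, rem=0, completes. Q0=[P2,P4] Q1=[P3] Q2=[]
t=29-30: P2@Q0 runs 1, rem=8, I/O yield, promote→Q0. Q0=[P4,P2] Q1=[P3] Q2=[]
t=30-32: P4@Q0 runs 2, rem=0, completes. Q0=[P2] Q1=[P3] Q2=[]
t=32-33: P2@Q0 runs 1, rem=7, I/O yield, promote→Q0. Q0=[P2] Q1=[P3] Q2=[]
t=33-34: P2@Q0 runs 1, rem=6, I/O yield, promote→Q0. Q0=[P2] Q1=[P3] Q2=[]
t=34-35: P2@Q0 runs 1, rem=5, I/O yield, promote→Q0. Q0=[P2] Q1=[P3] Q2=[]
t=35-36: P2@Q0 runs 1, rem=4, I/O yield, promote→Q0. Q0=[P2] Q1=[P3] Q2=[]
t=36-37: P2@Q0 runs 1, rem=3, I/O yield, promote→Q0. Q0=[P2] Q1=[P3] Q2=[]
t=37-38: P2@Q0 runs 1, rem=2, I/O yield, promote→Q0. Q0=[P2] Q1=[P3] Q2=[]
t=38-39: P2@Q0 runs 1, rem=1, I/O yield, promote→Q0. Q0=[P2] Q1=[P3] Q2=[]
t=39-40: P2@Q0 runs 1, rem=0, completes. Q0=[] Q1=[P3] Q2=[]
t=40-44: P3@Q1 runs 4, rem=8, quantum used, demote→Q2. Q0=[] Q1=[] Q2=[P3]
t=44-52: P3@Q2 runs 8, rem=0, completes. Q0=[] Q1=[] Q2=[]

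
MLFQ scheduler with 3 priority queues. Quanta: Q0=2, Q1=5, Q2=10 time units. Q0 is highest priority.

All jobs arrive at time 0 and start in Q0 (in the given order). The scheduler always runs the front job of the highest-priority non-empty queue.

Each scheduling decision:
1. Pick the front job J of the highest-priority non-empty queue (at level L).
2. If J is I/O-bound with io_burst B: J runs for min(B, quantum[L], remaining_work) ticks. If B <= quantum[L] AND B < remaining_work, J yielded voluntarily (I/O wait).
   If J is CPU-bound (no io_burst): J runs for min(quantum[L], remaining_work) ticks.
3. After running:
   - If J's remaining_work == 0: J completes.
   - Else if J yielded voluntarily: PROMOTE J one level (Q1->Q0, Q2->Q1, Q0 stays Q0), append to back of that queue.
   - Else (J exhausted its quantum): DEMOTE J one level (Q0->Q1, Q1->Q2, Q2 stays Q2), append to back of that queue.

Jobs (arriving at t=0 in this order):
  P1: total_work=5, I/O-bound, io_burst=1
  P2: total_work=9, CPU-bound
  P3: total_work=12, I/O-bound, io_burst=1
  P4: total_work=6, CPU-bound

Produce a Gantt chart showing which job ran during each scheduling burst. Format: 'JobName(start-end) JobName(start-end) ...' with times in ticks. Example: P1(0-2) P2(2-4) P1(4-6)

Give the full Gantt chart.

Answer: P1(0-1) P2(1-3) P3(3-4) P4(4-6) P1(6-7) P3(7-8) P1(8-9) P3(9-10) P1(10-11) P3(11-12) P1(12-13) P3(13-14) P3(14-15) P3(15-16) P3(16-17) P3(17-18) P3(18-19) P3(19-20) P3(20-21) P2(21-26) P4(26-30) P2(30-32)

Derivation:
t=0-1: P1@Q0 runs 1, rem=4, I/O yield, promote→Q0. Q0=[P2,P3,P4,P1] Q1=[] Q2=[]
t=1-3: P2@Q0 runs 2, rem=7, quantum used, demote→Q1. Q0=[P3,P4,P1] Q1=[P2] Q2=[]
t=3-4: P3@Q0 runs 1, rem=11, I/O yield, promote→Q0. Q0=[P4,P1,P3] Q1=[P2] Q2=[]
t=4-6: P4@Q0 runs 2, rem=4, quantum used, demote→Q1. Q0=[P1,P3] Q1=[P2,P4] Q2=[]
t=6-7: P1@Q0 runs 1, rem=3, I/O yield, promote→Q0. Q0=[P3,P1] Q1=[P2,P4] Q2=[]
t=7-8: P3@Q0 runs 1, rem=10, I/O yield, promote→Q0. Q0=[P1,P3] Q1=[P2,P4] Q2=[]
t=8-9: P1@Q0 runs 1, rem=2, I/O yield, promote→Q0. Q0=[P3,P1] Q1=[P2,P4] Q2=[]
t=9-10: P3@Q0 runs 1, rem=9, I/O yield, promote→Q0. Q0=[P1,P3] Q1=[P2,P4] Q2=[]
t=10-11: P1@Q0 runs 1, rem=1, I/O yield, promote→Q0. Q0=[P3,P1] Q1=[P2,P4] Q2=[]
t=11-12: P3@Q0 runs 1, rem=8, I/O yield, promote→Q0. Q0=[P1,P3] Q1=[P2,P4] Q2=[]
t=12-13: P1@Q0 runs 1, rem=0, completes. Q0=[P3] Q1=[P2,P4] Q2=[]
t=13-14: P3@Q0 runs 1, rem=7, I/O yield, promote→Q0. Q0=[P3] Q1=[P2,P4] Q2=[]
t=14-15: P3@Q0 runs 1, rem=6, I/O yield, promote→Q0. Q0=[P3] Q1=[P2,P4] Q2=[]
t=15-16: P3@Q0 runs 1, rem=5, I/O yield, promote→Q0. Q0=[P3] Q1=[P2,P4] Q2=[]
t=16-17: P3@Q0 runs 1, rem=4, I/O yield, promote→Q0. Q0=[P3] Q1=[P2,P4] Q2=[]
t=17-18: P3@Q0 runs 1, rem=3, I/O yield, promote→Q0. Q0=[P3] Q1=[P2,P4] Q2=[]
t=18-19: P3@Q0 runs 1, rem=2, I/O yield, promote→Q0. Q0=[P3] Q1=[P2,P4] Q2=[]
t=19-20: P3@Q0 runs 1, rem=1, I/O yield, promote→Q0. Q0=[P3] Q1=[P2,P4] Q2=[]
t=20-21: P3@Q0 runs 1, rem=0, completes. Q0=[] Q1=[P2,P4] Q2=[]
t=21-26: P2@Q1 runs 5, rem=2, quantum used, demote→Q2. Q0=[] Q1=[P4] Q2=[P2]
t=26-30: P4@Q1 runs 4, rem=0, completes. Q0=[] Q1=[] Q2=[P2]
t=30-32: P2@Q2 runs 2, rem=0, completes. Q0=[] Q1=[] Q2=[]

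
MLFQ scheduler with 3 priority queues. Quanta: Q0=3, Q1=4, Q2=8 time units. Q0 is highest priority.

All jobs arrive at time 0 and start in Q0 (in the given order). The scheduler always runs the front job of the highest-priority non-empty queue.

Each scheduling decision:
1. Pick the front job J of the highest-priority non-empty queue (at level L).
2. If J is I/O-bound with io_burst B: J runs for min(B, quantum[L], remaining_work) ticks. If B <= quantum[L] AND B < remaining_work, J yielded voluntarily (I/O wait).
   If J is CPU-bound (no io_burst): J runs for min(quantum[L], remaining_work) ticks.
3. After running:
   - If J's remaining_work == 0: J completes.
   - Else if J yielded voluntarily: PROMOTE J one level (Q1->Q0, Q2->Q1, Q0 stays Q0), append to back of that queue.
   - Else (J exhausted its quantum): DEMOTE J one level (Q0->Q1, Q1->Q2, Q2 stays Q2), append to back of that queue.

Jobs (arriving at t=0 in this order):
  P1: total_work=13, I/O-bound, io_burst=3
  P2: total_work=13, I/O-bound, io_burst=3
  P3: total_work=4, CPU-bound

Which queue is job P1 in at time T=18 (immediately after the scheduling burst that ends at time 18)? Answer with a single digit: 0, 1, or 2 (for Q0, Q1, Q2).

t=0-3: P1@Q0 runs 3, rem=10, I/O yield, promote→Q0. Q0=[P2,P3,P1] Q1=[] Q2=[]
t=3-6: P2@Q0 runs 3, rem=10, I/O yield, promote→Q0. Q0=[P3,P1,P2] Q1=[] Q2=[]
t=6-9: P3@Q0 runs 3, rem=1, quantum used, demote→Q1. Q0=[P1,P2] Q1=[P3] Q2=[]
t=9-12: P1@Q0 runs 3, rem=7, I/O yield, promote→Q0. Q0=[P2,P1] Q1=[P3] Q2=[]
t=12-15: P2@Q0 runs 3, rem=7, I/O yield, promote→Q0. Q0=[P1,P2] Q1=[P3] Q2=[]
t=15-18: P1@Q0 runs 3, rem=4, I/O yield, promote→Q0. Q0=[P2,P1] Q1=[P3] Q2=[]
t=18-21: P2@Q0 runs 3, rem=4, I/O yield, promote→Q0. Q0=[P1,P2] Q1=[P3] Q2=[]
t=21-24: P1@Q0 runs 3, rem=1, I/O yield, promote→Q0. Q0=[P2,P1] Q1=[P3] Q2=[]
t=24-27: P2@Q0 runs 3, rem=1, I/O yield, promote→Q0. Q0=[P1,P2] Q1=[P3] Q2=[]
t=27-28: P1@Q0 runs 1, rem=0, completes. Q0=[P2] Q1=[P3] Q2=[]
t=28-29: P2@Q0 runs 1, rem=0, completes. Q0=[] Q1=[P3] Q2=[]
t=29-30: P3@Q1 runs 1, rem=0, completes. Q0=[] Q1=[] Q2=[]

Answer: 0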